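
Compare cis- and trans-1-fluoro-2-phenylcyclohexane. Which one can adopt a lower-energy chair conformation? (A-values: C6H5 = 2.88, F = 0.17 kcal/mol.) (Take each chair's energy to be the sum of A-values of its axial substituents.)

trans

At 1,2 positions (parity opposite): cis → (a,e or e,a); trans → (e,e or a,a).
Best chair for cis: E = 0.17 kcal/mol; best chair for trans: E = 0.00 kcal/mol.
The trans isomer is lower by 0.17 kcal/mol.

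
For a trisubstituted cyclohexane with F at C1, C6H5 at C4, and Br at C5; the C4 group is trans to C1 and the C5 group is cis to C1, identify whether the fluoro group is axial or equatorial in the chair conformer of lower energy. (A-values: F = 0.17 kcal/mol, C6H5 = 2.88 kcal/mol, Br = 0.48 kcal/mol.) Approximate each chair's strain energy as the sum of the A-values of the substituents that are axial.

equatorial

Chair I (fluoro axial, phenyl axial, bromo axial): E = 3.53 kcal/mol.
Chair II (fluoro equatorial, phenyl equatorial, bromo equatorial): E = 0.00 kcal/mol.
Chair II is the more stable (lower-energy) conformer, and in that chair the fluoro group is equatorial.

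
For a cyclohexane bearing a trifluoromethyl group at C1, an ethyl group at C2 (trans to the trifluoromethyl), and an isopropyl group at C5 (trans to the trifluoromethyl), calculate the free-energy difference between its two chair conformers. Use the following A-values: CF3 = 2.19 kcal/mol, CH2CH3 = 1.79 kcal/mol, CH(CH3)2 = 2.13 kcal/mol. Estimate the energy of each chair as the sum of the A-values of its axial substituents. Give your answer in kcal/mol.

1.85 kcal/mol

Chair I (trifluoromethyl axial, ethyl axial, isopropyl equatorial): E = 3.98 kcal/mol.
Chair II (trifluoromethyl equatorial, ethyl equatorial, isopropyl axial): E = 2.13 kcal/mol.
ΔE = 3.98 − 2.13 = 1.85 kcal/mol; chair II is more stable.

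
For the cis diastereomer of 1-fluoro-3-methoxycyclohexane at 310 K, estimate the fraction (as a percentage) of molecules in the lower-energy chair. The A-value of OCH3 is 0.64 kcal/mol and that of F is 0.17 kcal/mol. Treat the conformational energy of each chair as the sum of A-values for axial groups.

78.8%

C1 and C3 have the same parity, so for the cis isomer the two substituents are e,e in one chair and a,a in the other.
Chair I (methoxy axial, fluoro axial): E = 0.81 kcal/mol; chair II (methoxy equatorial, fluoro equatorial): E = 0.00 kcal/mol.
ΔG = 0.81 kcal/mol between the two chairs.
K = exp(ΔG/RT) with R = 1.987×10⁻³ kcal mol⁻¹ K⁻¹ and T = 310 K gives K ≈ 3.72.
Fraction in the lower-energy chair = K/(K+1) = 78.8%.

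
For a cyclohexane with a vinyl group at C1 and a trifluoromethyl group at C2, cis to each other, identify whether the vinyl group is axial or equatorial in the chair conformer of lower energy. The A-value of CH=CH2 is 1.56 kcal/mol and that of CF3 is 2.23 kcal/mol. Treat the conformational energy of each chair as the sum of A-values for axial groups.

C1 and C2 have opposite parity, so for the cis isomer the two substituents are one axial and one equatorial in each chair.
Chair I (vinyl axial, trifluoromethyl equatorial): E = 1.56 kcal/mol.
Chair II (vinyl equatorial, trifluoromethyl axial): E = 2.23 kcal/mol.
Chair I is the more stable (lower-energy) conformer, and in that chair the vinyl group is axial.

axial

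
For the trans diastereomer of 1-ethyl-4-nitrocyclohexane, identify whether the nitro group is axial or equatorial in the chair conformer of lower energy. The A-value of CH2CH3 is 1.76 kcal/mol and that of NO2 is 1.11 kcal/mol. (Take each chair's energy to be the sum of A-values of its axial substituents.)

C1 and C4 have opposite parity, so for the trans isomer the two substituents are e,e in one chair and a,a in the other.
Chair I (ethyl axial, nitro axial): E = 2.87 kcal/mol.
Chair II (ethyl equatorial, nitro equatorial): E = 0.00 kcal/mol.
Chair II is the more stable (lower-energy) conformer, and in that chair the nitro group is equatorial.

equatorial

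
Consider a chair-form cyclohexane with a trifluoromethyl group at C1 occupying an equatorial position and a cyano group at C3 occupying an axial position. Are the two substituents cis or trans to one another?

C1 and C3 have the same parity, so their axial bonds point in the same direction.
With same-parity carbons, two substituents on the same face are both axial or both equatorial; opposite faces give one of each.
Here the groups are equatorial/axial → opposite face → trans.

trans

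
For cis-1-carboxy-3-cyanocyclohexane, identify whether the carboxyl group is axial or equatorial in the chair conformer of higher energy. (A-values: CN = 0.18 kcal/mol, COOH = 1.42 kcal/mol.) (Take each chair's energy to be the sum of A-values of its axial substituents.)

C1 and C3 have the same parity, so for the cis isomer the two substituents are e,e in one chair and a,a in the other.
Chair I (cyano axial, carboxyl axial): E = 1.60 kcal/mol.
Chair II (cyano equatorial, carboxyl equatorial): E = 0.00 kcal/mol.
Chair I is the less stable (higher-energy) conformer, and in that chair the carboxyl group is axial.

axial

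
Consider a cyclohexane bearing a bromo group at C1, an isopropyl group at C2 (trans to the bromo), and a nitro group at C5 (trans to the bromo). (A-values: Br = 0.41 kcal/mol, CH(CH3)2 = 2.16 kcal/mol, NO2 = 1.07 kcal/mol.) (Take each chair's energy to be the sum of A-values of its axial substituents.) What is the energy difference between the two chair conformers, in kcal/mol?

1.50 kcal/mol

Chair I (bromo axial, isopropyl axial, nitro equatorial): E = 2.57 kcal/mol.
Chair II (bromo equatorial, isopropyl equatorial, nitro axial): E = 1.07 kcal/mol.
ΔE = 2.57 − 1.07 = 1.50 kcal/mol; chair II is more stable.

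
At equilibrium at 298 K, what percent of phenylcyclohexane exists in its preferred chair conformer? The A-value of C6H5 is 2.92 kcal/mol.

99.3%

One chair has the phenyl group axial (E = 2.92 kcal/mol) and the other has it equatorial (E = 0).
ΔG = 2.92 kcal/mol between the two chairs.
K = exp(ΔG/RT) with R = 1.987×10⁻³ kcal mol⁻¹ K⁻¹ and T = 298 K gives K ≈ 139.
Fraction in the lower-energy chair = K/(K+1) = 99.3%.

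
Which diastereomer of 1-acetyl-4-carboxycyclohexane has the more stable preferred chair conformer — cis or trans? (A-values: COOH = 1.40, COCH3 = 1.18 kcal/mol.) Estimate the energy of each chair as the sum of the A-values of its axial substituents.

trans

At 1,4 positions (parity opposite): cis → (a,e or e,a); trans → (e,e or a,a).
Best chair for cis: E = 1.18 kcal/mol; best chair for trans: E = 0.00 kcal/mol.
The trans isomer is lower by 1.18 kcal/mol.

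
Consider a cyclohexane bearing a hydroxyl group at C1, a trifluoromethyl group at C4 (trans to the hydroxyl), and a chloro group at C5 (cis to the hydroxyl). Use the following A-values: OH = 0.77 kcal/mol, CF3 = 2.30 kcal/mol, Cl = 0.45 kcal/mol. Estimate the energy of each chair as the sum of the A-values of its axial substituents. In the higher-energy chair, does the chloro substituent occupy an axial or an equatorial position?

axial

Chair I (hydroxyl axial, trifluoromethyl axial, chloro axial): E = 3.52 kcal/mol.
Chair II (hydroxyl equatorial, trifluoromethyl equatorial, chloro equatorial): E = 0.00 kcal/mol.
Chair I is the less stable (higher-energy) conformer, and in that chair the chloro group is axial.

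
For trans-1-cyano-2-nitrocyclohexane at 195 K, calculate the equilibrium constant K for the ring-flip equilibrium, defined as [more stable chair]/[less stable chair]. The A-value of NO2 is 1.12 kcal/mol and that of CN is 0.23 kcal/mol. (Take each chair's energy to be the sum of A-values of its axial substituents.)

C1 and C2 have opposite parity, so for the trans isomer the two substituents are e,e in one chair and a,a in the other.
Chair I (nitro axial, cyano axial): E = 1.35 kcal/mol; chair II (nitro equatorial, cyano equatorial): E = 0.00 kcal/mol.
ΔG = 1.35 kcal/mol between the two chairs.
K = exp(ΔG/RT) with R = 1.987×10⁻³ kcal mol⁻¹ K⁻¹ and T = 195 K gives K ≈ 32.6.

K ≈ 32.6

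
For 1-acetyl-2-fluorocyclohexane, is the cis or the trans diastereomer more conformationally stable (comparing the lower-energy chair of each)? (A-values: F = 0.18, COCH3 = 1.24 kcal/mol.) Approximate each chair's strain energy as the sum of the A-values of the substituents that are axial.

At 1,2 positions (parity opposite): cis → (a,e or e,a); trans → (e,e or a,a).
Best chair for cis: E = 0.18 kcal/mol; best chair for trans: E = 0.00 kcal/mol.
The trans isomer is lower by 0.18 kcal/mol.

trans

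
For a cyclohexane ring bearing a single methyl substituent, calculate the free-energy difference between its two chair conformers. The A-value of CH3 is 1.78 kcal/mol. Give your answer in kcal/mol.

A monosubstituted cyclohexane has one chair with the methyl group axial (E = A = 1.78 kcal/mol) and one with it equatorial (E = 0).
ΔE = 1.78 − 0 = 1.78 kcal/mol.

1.78 kcal/mol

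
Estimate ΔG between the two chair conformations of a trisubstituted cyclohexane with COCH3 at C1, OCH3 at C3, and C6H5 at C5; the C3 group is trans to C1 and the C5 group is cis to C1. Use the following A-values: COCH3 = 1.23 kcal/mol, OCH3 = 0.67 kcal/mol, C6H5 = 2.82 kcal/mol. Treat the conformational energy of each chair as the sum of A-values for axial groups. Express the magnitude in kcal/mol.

3.38 kcal/mol

Chair I (acetyl axial, methoxy equatorial, phenyl axial): E = 4.05 kcal/mol.
Chair II (acetyl equatorial, methoxy axial, phenyl equatorial): E = 0.67 kcal/mol.
ΔE = 4.05 − 0.67 = 3.38 kcal/mol; chair II is more stable.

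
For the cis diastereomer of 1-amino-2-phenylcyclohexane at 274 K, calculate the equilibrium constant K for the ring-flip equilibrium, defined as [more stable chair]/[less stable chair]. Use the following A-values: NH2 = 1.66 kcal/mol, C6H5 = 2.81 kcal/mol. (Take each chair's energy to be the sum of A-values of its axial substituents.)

C1 and C2 have opposite parity, so for the cis isomer the two substituents are one axial and one equatorial in each chair.
Chair I (amino axial, phenyl equatorial): E = 1.66 kcal/mol; chair II (amino equatorial, phenyl axial): E = 2.81 kcal/mol.
ΔG = 1.15 kcal/mol between the two chairs.
K = exp(ΔG/RT) with R = 1.987×10⁻³ kcal mol⁻¹ K⁻¹ and T = 274 K gives K ≈ 8.27.

K ≈ 8.27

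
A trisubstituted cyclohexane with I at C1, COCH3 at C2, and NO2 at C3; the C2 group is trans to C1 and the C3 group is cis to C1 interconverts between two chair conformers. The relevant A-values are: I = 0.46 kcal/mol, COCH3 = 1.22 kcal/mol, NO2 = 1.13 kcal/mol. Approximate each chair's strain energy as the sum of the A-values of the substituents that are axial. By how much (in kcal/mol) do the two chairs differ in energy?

2.81 kcal/mol

Chair I (iodo axial, acetyl axial, nitro axial): E = 2.81 kcal/mol.
Chair II (iodo equatorial, acetyl equatorial, nitro equatorial): E = 0.00 kcal/mol.
ΔE = 2.81 − 0.00 = 2.81 kcal/mol; chair II is more stable.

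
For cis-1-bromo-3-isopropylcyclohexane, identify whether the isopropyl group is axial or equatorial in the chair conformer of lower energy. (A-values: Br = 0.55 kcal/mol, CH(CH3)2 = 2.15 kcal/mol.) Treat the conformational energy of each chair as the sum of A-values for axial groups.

equatorial

C1 and C3 have the same parity, so for the cis isomer the two substituents are e,e in one chair and a,a in the other.
Chair I (bromo axial, isopropyl axial): E = 2.70 kcal/mol.
Chair II (bromo equatorial, isopropyl equatorial): E = 0.00 kcal/mol.
Chair II is the more stable (lower-energy) conformer, and in that chair the isopropyl group is equatorial.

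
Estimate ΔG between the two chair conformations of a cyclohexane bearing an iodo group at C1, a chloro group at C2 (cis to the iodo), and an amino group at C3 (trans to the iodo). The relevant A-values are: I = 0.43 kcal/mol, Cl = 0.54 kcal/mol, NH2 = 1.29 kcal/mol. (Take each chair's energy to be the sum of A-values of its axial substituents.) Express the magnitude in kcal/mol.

Chair I (iodo axial, chloro equatorial, amino equatorial): E = 0.43 kcal/mol.
Chair II (iodo equatorial, chloro axial, amino axial): E = 1.83 kcal/mol.
ΔE = 1.83 − 0.43 = 1.40 kcal/mol; chair I is more stable.

1.40 kcal/mol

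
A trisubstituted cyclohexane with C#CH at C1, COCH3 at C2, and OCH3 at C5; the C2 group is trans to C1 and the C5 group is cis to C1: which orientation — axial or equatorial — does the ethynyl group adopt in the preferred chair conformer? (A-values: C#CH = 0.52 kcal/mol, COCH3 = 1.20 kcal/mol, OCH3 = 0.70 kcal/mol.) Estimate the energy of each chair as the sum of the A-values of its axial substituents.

Chair I (ethynyl axial, acetyl axial, methoxy axial): E = 2.42 kcal/mol.
Chair II (ethynyl equatorial, acetyl equatorial, methoxy equatorial): E = 0.00 kcal/mol.
Chair II is the more stable (lower-energy) conformer, and in that chair the ethynyl group is equatorial.

equatorial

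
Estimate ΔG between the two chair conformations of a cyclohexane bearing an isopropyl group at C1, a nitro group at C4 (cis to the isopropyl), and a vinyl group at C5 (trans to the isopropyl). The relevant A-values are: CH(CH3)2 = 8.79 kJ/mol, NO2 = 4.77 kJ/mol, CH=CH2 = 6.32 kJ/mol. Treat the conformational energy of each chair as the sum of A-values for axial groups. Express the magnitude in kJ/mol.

Chair I (isopropyl axial, nitro equatorial, vinyl equatorial): E = 8.79 kJ/mol.
Chair II (isopropyl equatorial, nitro axial, vinyl axial): E = 11.09 kJ/mol.
ΔE = 11.09 − 8.79 = 2.30 kJ/mol; chair I is more stable.

2.30 kJ/mol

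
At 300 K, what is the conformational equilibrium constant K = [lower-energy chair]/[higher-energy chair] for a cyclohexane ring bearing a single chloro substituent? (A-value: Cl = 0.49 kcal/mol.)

K ≈ 2.28

One chair has the chloro group axial (E = 0.49 kcal/mol) and the other has it equatorial (E = 0).
ΔG = 0.49 kcal/mol between the two chairs.
K = exp(ΔG/RT) with R = 1.987×10⁻³ kcal mol⁻¹ K⁻¹ and T = 300 K gives K ≈ 2.28.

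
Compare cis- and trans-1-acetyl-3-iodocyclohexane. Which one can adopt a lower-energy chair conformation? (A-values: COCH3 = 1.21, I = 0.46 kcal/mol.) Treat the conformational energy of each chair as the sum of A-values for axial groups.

cis

At 1,3 positions (parity same): cis → (e,e or a,a); trans → (a,e or e,a).
Best chair for cis: E = 0.00 kcal/mol; best chair for trans: E = 0.46 kcal/mol.
The cis isomer is lower by 0.46 kcal/mol.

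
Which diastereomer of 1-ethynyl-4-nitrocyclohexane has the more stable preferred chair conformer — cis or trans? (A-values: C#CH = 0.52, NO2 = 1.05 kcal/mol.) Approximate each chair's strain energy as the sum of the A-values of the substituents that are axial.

At 1,4 positions (parity opposite): cis → (a,e or e,a); trans → (e,e or a,a).
Best chair for cis: E = 0.52 kcal/mol; best chair for trans: E = 0.00 kcal/mol.
The trans isomer is lower by 0.52 kcal/mol.

trans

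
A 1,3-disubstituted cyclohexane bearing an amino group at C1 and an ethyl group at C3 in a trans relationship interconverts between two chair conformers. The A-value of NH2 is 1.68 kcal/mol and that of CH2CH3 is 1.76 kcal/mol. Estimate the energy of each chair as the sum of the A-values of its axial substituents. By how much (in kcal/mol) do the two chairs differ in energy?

C1 and C3 have the same parity, so for the trans isomer the two substituents are one axial and one equatorial in each chair.
Chair I (amino axial, ethyl equatorial): E = 1.68 kcal/mol.
Chair II (amino equatorial, ethyl axial): E = 1.76 kcal/mol.
ΔE = 1.76 − 1.68 = 0.08 kcal/mol; chair I is more stable.

0.08 kcal/mol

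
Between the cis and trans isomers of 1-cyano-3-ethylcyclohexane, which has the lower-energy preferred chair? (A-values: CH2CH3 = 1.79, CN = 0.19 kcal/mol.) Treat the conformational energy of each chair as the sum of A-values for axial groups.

cis

At 1,3 positions (parity same): cis → (e,e or a,a); trans → (a,e or e,a).
Best chair for cis: E = 0.00 kcal/mol; best chair for trans: E = 0.19 kcal/mol.
The cis isomer is lower by 0.19 kcal/mol.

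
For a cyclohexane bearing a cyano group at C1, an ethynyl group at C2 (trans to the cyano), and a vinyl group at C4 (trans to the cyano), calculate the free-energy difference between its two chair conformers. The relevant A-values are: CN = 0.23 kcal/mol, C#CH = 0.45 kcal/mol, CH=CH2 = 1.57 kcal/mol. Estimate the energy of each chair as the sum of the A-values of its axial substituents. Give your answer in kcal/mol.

2.25 kcal/mol

Chair I (cyano axial, ethynyl axial, vinyl axial): E = 2.25 kcal/mol.
Chair II (cyano equatorial, ethynyl equatorial, vinyl equatorial): E = 0.00 kcal/mol.
ΔE = 2.25 − 0.00 = 2.25 kcal/mol; chair II is more stable.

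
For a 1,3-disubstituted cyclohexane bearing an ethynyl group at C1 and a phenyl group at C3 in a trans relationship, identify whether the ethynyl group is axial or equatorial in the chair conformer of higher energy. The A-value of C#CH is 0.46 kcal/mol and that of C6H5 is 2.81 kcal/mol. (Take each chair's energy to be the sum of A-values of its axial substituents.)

C1 and C3 have the same parity, so for the trans isomer the two substituents are one axial and one equatorial in each chair.
Chair I (ethynyl axial, phenyl equatorial): E = 0.46 kcal/mol.
Chair II (ethynyl equatorial, phenyl axial): E = 2.81 kcal/mol.
Chair II is the less stable (higher-energy) conformer, and in that chair the ethynyl group is equatorial.

equatorial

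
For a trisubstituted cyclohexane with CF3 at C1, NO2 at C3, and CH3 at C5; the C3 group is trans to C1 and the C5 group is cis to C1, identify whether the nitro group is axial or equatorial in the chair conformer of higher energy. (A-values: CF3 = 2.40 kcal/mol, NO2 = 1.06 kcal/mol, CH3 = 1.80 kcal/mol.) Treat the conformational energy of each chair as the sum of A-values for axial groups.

Chair I (trifluoromethyl axial, nitro equatorial, methyl axial): E = 4.20 kcal/mol.
Chair II (trifluoromethyl equatorial, nitro axial, methyl equatorial): E = 1.06 kcal/mol.
Chair I is the less stable (higher-energy) conformer, and in that chair the nitro group is equatorial.

equatorial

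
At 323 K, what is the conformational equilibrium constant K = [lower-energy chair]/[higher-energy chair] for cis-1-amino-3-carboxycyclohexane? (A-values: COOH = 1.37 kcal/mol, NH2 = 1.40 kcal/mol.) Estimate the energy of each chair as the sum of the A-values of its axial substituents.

C1 and C3 have the same parity, so for the cis isomer the two substituents are e,e in one chair and a,a in the other.
Chair I (carboxyl axial, amino axial): E = 2.77 kcal/mol; chair II (carboxyl equatorial, amino equatorial): E = 0.00 kcal/mol.
ΔG = 2.77 kcal/mol between the two chairs.
K = exp(ΔG/RT) with R = 1.987×10⁻³ kcal mol⁻¹ K⁻¹ and T = 323 K gives K ≈ 74.9.

K ≈ 74.9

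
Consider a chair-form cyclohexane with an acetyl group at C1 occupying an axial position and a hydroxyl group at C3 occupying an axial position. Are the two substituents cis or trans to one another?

cis

C1 and C3 have the same parity, so their axial bonds point in the same direction.
With same-parity carbons, two substituents on the same face are both axial or both equatorial; opposite faces give one of each.
Here the groups are axial/axial → same face → cis.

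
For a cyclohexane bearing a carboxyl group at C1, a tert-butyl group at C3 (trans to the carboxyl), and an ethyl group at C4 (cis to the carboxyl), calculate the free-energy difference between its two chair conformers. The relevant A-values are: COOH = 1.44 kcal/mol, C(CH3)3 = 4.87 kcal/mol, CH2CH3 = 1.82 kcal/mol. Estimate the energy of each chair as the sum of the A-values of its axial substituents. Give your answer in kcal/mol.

5.25 kcal/mol

Chair I (carboxyl axial, tert-butyl equatorial, ethyl equatorial): E = 1.44 kcal/mol.
Chair II (carboxyl equatorial, tert-butyl axial, ethyl axial): E = 6.69 kcal/mol.
ΔE = 6.69 − 1.44 = 5.25 kcal/mol; chair I is more stable.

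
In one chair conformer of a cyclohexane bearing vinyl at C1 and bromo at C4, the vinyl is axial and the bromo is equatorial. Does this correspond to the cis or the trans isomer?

cis

C1 and C4 have opposite parity, so their axial bonds point in opposite directions.
With opposite-parity carbons, two substituents on the same face are one axial and one equatorial; opposite faces give both axial or both equatorial.
Here the groups are axial/equatorial → same face → cis.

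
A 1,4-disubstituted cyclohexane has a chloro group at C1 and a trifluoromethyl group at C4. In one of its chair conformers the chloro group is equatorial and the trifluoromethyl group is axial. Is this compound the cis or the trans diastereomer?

C1 and C4 have opposite parity, so their axial bonds point in opposite directions.
With opposite-parity carbons, two substituents on the same face are one axial and one equatorial; opposite faces give both axial or both equatorial.
Here the groups are equatorial/axial → same face → cis.

cis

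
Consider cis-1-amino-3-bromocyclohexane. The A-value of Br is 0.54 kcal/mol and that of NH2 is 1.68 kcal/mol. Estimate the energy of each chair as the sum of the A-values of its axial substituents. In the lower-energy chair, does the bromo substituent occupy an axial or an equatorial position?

equatorial

C1 and C3 have the same parity, so for the cis isomer the two substituents are e,e in one chair and a,a in the other.
Chair I (bromo axial, amino axial): E = 2.22 kcal/mol.
Chair II (bromo equatorial, amino equatorial): E = 0.00 kcal/mol.
Chair II is the more stable (lower-energy) conformer, and in that chair the bromo group is equatorial.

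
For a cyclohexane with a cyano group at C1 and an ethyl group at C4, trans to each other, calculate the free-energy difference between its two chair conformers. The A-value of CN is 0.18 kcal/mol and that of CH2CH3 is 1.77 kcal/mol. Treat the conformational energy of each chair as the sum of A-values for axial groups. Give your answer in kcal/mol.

C1 and C4 have opposite parity, so for the trans isomer the two substituents are e,e in one chair and a,a in the other.
Chair I (cyano axial, ethyl axial): E = 1.95 kcal/mol.
Chair II (cyano equatorial, ethyl equatorial): E = 0.00 kcal/mol.
ΔE = 1.95 − 0.00 = 1.95 kcal/mol; chair II is more stable.

1.95 kcal/mol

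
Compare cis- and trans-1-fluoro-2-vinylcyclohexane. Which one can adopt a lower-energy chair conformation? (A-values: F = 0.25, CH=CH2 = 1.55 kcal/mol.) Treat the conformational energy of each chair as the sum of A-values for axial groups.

At 1,2 positions (parity opposite): cis → (a,e or e,a); trans → (e,e or a,a).
Best chair for cis: E = 0.25 kcal/mol; best chair for trans: E = 0.00 kcal/mol.
The trans isomer is lower by 0.25 kcal/mol.

trans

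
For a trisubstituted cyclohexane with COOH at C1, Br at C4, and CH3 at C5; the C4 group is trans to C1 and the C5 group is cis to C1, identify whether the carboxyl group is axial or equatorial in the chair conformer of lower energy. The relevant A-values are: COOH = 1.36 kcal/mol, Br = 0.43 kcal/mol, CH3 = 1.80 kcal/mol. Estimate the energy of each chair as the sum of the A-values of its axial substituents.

Chair I (carboxyl axial, bromo axial, methyl axial): E = 3.59 kcal/mol.
Chair II (carboxyl equatorial, bromo equatorial, methyl equatorial): E = 0.00 kcal/mol.
Chair II is the more stable (lower-energy) conformer, and in that chair the carboxyl group is equatorial.

equatorial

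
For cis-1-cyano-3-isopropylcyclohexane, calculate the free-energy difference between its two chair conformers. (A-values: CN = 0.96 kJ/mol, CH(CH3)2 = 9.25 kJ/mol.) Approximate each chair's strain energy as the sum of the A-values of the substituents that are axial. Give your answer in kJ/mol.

C1 and C3 have the same parity, so for the cis isomer the two substituents are e,e in one chair and a,a in the other.
Chair I (cyano axial, isopropyl axial): E = 10.21 kJ/mol.
Chair II (cyano equatorial, isopropyl equatorial): E = 0.00 kJ/mol.
ΔE = 10.21 − 0.00 = 10.21 kJ/mol; chair II is more stable.

10.21 kJ/mol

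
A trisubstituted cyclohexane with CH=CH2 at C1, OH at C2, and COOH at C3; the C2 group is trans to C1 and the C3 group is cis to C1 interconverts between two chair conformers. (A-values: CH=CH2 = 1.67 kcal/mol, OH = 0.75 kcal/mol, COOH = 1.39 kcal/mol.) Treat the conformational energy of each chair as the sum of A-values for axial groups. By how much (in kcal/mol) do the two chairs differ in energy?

3.81 kcal/mol

Chair I (vinyl axial, hydroxyl axial, carboxyl axial): E = 3.81 kcal/mol.
Chair II (vinyl equatorial, hydroxyl equatorial, carboxyl equatorial): E = 0.00 kcal/mol.
ΔE = 3.81 − 0.00 = 3.81 kcal/mol; chair II is more stable.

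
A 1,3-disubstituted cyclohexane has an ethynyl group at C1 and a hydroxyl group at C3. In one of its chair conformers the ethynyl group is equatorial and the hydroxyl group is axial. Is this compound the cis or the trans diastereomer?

trans

C1 and C3 have the same parity, so their axial bonds point in the same direction.
With same-parity carbons, two substituents on the same face are both axial or both equatorial; opposite faces give one of each.
Here the groups are equatorial/axial → opposite face → trans.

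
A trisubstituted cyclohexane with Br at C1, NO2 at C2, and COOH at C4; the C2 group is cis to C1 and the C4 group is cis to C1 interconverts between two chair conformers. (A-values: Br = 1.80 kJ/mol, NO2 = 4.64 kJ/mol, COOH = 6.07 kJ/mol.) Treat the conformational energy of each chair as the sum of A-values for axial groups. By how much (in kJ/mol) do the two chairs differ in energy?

Chair I (bromo axial, nitro equatorial, carboxyl equatorial): E = 1.80 kJ/mol.
Chair II (bromo equatorial, nitro axial, carboxyl axial): E = 10.71 kJ/mol.
ΔE = 10.71 − 1.80 = 8.91 kJ/mol; chair I is more stable.

8.91 kJ/mol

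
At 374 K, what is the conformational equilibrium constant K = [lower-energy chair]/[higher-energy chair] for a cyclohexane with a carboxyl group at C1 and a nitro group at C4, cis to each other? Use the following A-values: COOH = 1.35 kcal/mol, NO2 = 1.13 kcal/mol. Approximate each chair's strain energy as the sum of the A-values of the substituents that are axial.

C1 and C4 have opposite parity, so for the cis isomer the two substituents are one axial and one equatorial in each chair.
Chair I (carboxyl axial, nitro equatorial): E = 1.35 kcal/mol; chair II (carboxyl equatorial, nitro axial): E = 1.13 kcal/mol.
ΔG = 0.22 kcal/mol between the two chairs.
K = exp(ΔG/RT) with R = 1.987×10⁻³ kcal mol⁻¹ K⁻¹ and T = 374 K gives K ≈ 1.34.

K ≈ 1.34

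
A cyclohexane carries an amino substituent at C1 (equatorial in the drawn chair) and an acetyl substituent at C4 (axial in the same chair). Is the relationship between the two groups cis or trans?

cis

C1 and C4 have opposite parity, so their axial bonds point in opposite directions.
With opposite-parity carbons, two substituents on the same face are one axial and one equatorial; opposite faces give both axial or both equatorial.
Here the groups are equatorial/axial → same face → cis.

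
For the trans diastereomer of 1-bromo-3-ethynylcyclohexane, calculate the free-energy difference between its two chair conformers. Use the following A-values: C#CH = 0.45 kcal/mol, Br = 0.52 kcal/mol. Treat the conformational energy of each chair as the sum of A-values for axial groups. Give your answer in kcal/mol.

C1 and C3 have the same parity, so for the trans isomer the two substituents are one axial and one equatorial in each chair.
Chair I (ethynyl axial, bromo equatorial): E = 0.45 kcal/mol.
Chair II (ethynyl equatorial, bromo axial): E = 0.52 kcal/mol.
ΔE = 0.52 − 0.45 = 0.07 kcal/mol; chair I is more stable.

0.07 kcal/mol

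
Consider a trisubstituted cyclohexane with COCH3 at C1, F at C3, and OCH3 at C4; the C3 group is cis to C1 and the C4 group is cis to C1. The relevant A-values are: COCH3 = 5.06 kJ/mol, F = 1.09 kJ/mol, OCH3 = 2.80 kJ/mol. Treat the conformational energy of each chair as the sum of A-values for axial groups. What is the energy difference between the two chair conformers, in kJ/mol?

Chair I (acetyl axial, fluoro axial, methoxy equatorial): E = 6.15 kJ/mol.
Chair II (acetyl equatorial, fluoro equatorial, methoxy axial): E = 2.80 kJ/mol.
ΔE = 6.15 − 2.80 = 3.35 kJ/mol; chair II is more stable.

3.35 kJ/mol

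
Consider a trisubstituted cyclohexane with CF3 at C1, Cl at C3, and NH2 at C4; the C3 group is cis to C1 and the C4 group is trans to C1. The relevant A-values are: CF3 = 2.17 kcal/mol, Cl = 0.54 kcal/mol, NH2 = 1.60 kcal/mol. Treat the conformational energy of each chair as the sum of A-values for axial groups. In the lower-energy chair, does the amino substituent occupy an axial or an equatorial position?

Chair I (trifluoromethyl axial, chloro axial, amino axial): E = 4.31 kcal/mol.
Chair II (trifluoromethyl equatorial, chloro equatorial, amino equatorial): E = 0.00 kcal/mol.
Chair II is the more stable (lower-energy) conformer, and in that chair the amino group is equatorial.

equatorial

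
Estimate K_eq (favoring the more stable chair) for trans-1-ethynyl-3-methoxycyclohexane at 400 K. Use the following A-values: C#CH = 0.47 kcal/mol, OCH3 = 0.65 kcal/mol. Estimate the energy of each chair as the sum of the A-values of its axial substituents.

C1 and C3 have the same parity, so for the trans isomer the two substituents are one axial and one equatorial in each chair.
Chair I (ethynyl axial, methoxy equatorial): E = 0.47 kcal/mol; chair II (ethynyl equatorial, methoxy axial): E = 0.65 kcal/mol.
ΔG = 0.18 kcal/mol between the two chairs.
K = exp(ΔG/RT) with R = 1.987×10⁻³ kcal mol⁻¹ K⁻¹ and T = 400 K gives K ≈ 1.25.

K ≈ 1.25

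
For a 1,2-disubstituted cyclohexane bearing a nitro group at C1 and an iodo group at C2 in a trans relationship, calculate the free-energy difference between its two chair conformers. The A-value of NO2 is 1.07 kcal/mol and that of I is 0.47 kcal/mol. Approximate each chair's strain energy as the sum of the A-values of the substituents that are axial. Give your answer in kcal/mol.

C1 and C2 have opposite parity, so for the trans isomer the two substituents are e,e in one chair and a,a in the other.
Chair I (nitro axial, iodo axial): E = 1.54 kcal/mol.
Chair II (nitro equatorial, iodo equatorial): E = 0.00 kcal/mol.
ΔE = 1.54 − 0.00 = 1.54 kcal/mol; chair II is more stable.

1.54 kcal/mol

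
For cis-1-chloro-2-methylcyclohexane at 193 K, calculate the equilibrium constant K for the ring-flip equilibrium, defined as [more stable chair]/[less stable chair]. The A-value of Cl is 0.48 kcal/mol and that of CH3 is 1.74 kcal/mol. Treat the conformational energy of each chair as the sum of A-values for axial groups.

C1 and C2 have opposite parity, so for the cis isomer the two substituents are one axial and one equatorial in each chair.
Chair I (chloro axial, methyl equatorial): E = 0.48 kcal/mol; chair II (chloro equatorial, methyl axial): E = 1.74 kcal/mol.
ΔG = 1.26 kcal/mol between the two chairs.
K = exp(ΔG/RT) with R = 1.987×10⁻³ kcal mol⁻¹ K⁻¹ and T = 193 K gives K ≈ 26.7.

K ≈ 26.7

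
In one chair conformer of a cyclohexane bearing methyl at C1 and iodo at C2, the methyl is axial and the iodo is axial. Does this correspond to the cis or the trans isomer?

trans

C1 and C2 have opposite parity, so their axial bonds point in opposite directions.
With opposite-parity carbons, two substituents on the same face are one axial and one equatorial; opposite faces give both axial or both equatorial.
Here the groups are axial/axial → opposite face → trans.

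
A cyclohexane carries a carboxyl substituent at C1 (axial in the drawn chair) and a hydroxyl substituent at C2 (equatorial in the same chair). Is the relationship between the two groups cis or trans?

cis

C1 and C2 have opposite parity, so their axial bonds point in opposite directions.
With opposite-parity carbons, two substituents on the same face are one axial and one equatorial; opposite faces give both axial or both equatorial.
Here the groups are axial/equatorial → same face → cis.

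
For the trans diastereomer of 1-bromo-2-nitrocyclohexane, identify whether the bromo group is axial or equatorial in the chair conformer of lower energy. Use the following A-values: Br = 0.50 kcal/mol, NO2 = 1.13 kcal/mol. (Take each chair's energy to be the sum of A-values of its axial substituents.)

equatorial

C1 and C2 have opposite parity, so for the trans isomer the two substituents are e,e in one chair and a,a in the other.
Chair I (bromo axial, nitro axial): E = 1.63 kcal/mol.
Chair II (bromo equatorial, nitro equatorial): E = 0.00 kcal/mol.
Chair II is the more stable (lower-energy) conformer, and in that chair the bromo group is equatorial.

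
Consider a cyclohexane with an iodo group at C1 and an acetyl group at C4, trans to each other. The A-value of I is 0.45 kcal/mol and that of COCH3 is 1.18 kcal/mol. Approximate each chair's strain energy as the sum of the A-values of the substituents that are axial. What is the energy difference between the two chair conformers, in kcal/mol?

C1 and C4 have opposite parity, so for the trans isomer the two substituents are e,e in one chair and a,a in the other.
Chair I (iodo axial, acetyl axial): E = 1.63 kcal/mol.
Chair II (iodo equatorial, acetyl equatorial): E = 0.00 kcal/mol.
ΔE = 1.63 − 0.00 = 1.63 kcal/mol; chair II is more stable.

1.63 kcal/mol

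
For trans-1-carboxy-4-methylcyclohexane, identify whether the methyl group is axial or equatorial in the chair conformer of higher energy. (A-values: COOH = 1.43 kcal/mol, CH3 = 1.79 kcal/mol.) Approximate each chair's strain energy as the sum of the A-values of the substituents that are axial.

C1 and C4 have opposite parity, so for the trans isomer the two substituents are e,e in one chair and a,a in the other.
Chair I (carboxyl axial, methyl axial): E = 3.22 kcal/mol.
Chair II (carboxyl equatorial, methyl equatorial): E = 0.00 kcal/mol.
Chair I is the less stable (higher-energy) conformer, and in that chair the methyl group is axial.

axial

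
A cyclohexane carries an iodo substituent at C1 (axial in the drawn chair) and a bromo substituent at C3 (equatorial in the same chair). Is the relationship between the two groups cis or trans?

C1 and C3 have the same parity, so their axial bonds point in the same direction.
With same-parity carbons, two substituents on the same face are both axial or both equatorial; opposite faces give one of each.
Here the groups are axial/equatorial → opposite face → trans.

trans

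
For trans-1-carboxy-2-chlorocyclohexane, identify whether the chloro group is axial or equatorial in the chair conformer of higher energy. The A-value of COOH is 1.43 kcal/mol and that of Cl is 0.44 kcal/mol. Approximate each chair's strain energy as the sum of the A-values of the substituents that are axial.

axial

C1 and C2 have opposite parity, so for the trans isomer the two substituents are e,e in one chair and a,a in the other.
Chair I (carboxyl axial, chloro axial): E = 1.87 kcal/mol.
Chair II (carboxyl equatorial, chloro equatorial): E = 0.00 kcal/mol.
Chair I is the less stable (higher-energy) conformer, and in that chair the chloro group is axial.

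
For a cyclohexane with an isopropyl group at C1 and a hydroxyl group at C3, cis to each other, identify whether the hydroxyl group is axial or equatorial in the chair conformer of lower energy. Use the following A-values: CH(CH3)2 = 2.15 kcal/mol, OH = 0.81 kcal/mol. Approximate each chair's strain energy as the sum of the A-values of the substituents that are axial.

equatorial

C1 and C3 have the same parity, so for the cis isomer the two substituents are e,e in one chair and a,a in the other.
Chair I (isopropyl axial, hydroxyl axial): E = 2.96 kcal/mol.
Chair II (isopropyl equatorial, hydroxyl equatorial): E = 0.00 kcal/mol.
Chair II is the more stable (lower-energy) conformer, and in that chair the hydroxyl group is equatorial.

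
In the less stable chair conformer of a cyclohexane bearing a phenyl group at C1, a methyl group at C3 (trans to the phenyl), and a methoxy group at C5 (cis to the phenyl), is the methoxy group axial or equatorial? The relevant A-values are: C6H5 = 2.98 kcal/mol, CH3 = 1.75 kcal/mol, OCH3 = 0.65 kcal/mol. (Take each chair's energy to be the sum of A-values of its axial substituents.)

Chair I (phenyl axial, methyl equatorial, methoxy axial): E = 3.63 kcal/mol.
Chair II (phenyl equatorial, methyl axial, methoxy equatorial): E = 1.75 kcal/mol.
Chair I is the less stable (higher-energy) conformer, and in that chair the methoxy group is axial.

axial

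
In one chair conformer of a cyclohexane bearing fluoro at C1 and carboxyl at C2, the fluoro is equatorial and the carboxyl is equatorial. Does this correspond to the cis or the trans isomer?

C1 and C2 have opposite parity, so their axial bonds point in opposite directions.
With opposite-parity carbons, two substituents on the same face are one axial and one equatorial; opposite faces give both axial or both equatorial.
Here the groups are equatorial/equatorial → opposite face → trans.

trans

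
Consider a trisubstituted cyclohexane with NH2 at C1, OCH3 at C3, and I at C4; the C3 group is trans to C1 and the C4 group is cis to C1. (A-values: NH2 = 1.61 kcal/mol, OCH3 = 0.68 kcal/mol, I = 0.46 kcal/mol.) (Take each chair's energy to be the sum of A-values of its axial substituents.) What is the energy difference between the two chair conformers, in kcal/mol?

Chair I (amino axial, methoxy equatorial, iodo equatorial): E = 1.61 kcal/mol.
Chair II (amino equatorial, methoxy axial, iodo axial): E = 1.14 kcal/mol.
ΔE = 1.61 − 1.14 = 0.47 kcal/mol; chair II is more stable.

0.47 kcal/mol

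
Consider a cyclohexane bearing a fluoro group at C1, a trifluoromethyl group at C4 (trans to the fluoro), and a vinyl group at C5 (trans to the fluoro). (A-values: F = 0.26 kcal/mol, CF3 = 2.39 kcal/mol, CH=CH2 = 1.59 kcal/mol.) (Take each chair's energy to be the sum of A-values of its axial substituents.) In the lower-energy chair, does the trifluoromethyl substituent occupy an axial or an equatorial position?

equatorial

Chair I (fluoro axial, trifluoromethyl axial, vinyl equatorial): E = 2.65 kcal/mol.
Chair II (fluoro equatorial, trifluoromethyl equatorial, vinyl axial): E = 1.59 kcal/mol.
Chair II is the more stable (lower-energy) conformer, and in that chair the trifluoromethyl group is equatorial.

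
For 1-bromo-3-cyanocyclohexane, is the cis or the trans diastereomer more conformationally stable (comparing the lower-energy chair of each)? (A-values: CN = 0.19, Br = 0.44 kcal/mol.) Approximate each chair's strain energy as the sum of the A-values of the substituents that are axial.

At 1,3 positions (parity same): cis → (e,e or a,a); trans → (a,e or e,a).
Best chair for cis: E = 0.00 kcal/mol; best chair for trans: E = 0.19 kcal/mol.
The cis isomer is lower by 0.19 kcal/mol.

cis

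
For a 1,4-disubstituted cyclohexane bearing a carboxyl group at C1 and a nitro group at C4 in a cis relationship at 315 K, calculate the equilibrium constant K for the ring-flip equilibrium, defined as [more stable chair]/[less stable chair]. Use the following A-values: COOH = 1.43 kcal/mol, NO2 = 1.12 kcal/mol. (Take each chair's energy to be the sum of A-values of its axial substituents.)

K ≈ 1.64

C1 and C4 have opposite parity, so for the cis isomer the two substituents are one axial and one equatorial in each chair.
Chair I (carboxyl axial, nitro equatorial): E = 1.43 kcal/mol; chair II (carboxyl equatorial, nitro axial): E = 1.12 kcal/mol.
ΔG = 0.31 kcal/mol between the two chairs.
K = exp(ΔG/RT) with R = 1.987×10⁻³ kcal mol⁻¹ K⁻¹ and T = 315 K gives K ≈ 1.64.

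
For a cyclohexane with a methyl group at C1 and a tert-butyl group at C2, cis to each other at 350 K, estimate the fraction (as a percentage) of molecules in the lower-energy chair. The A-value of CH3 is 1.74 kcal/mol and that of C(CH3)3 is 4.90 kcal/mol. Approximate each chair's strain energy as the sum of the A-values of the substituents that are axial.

C1 and C2 have opposite parity, so for the cis isomer the two substituents are one axial and one equatorial in each chair.
Chair I (methyl axial, tert-butyl equatorial): E = 1.74 kcal/mol; chair II (methyl equatorial, tert-butyl axial): E = 4.90 kcal/mol.
ΔG = 3.16 kcal/mol between the two chairs.
K = exp(ΔG/RT) with R = 1.987×10⁻³ kcal mol⁻¹ K⁻¹ and T = 350 K gives K ≈ 94.
Fraction in the lower-energy chair = K/(K+1) = 98.9%.

98.9%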